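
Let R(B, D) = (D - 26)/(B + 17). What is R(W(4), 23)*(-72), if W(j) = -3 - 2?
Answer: 18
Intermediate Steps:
W(j) = -5
R(B, D) = (-26 + D)/(17 + B)
R(W(4), 23)*(-72) = ((-26 + 23)/(17 - 5))*(-72) = (-3/12)*(-72) = ((1/12)*(-3))*(-72) = -¼*(-72) = 18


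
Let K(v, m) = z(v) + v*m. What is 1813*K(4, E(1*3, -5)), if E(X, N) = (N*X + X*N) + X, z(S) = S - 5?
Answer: -197617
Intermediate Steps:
z(S) = -5 + S
E(X, N) = X + 2*N*X (E(X, N) = (N*X + N*X) + X = 2*N*X + X = X + 2*N*X)
K(v, m) = -5 + v + m*v (K(v, m) = (-5 + v) + v*m = (-5 + v) + m*v = -5 + v + m*v)
1813*K(4, E(1*3, -5)) = 1813*(-5 + 4 + ((1*3)*(1 + 2*(-5)))*4) = 1813*(-5 + 4 + (3*(1 - 10))*4) = 1813*(-5 + 4 + (3*(-9))*4) = 1813*(-5 + 4 - 27*4) = 1813*(-5 + 4 - 108) = 1813*(-109) = -197617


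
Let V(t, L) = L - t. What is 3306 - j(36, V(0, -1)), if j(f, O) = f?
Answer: 3270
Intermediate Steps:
3306 - j(36, V(0, -1)) = 3306 - 1*36 = 3306 - 36 = 3270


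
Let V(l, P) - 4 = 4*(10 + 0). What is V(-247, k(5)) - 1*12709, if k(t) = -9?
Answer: -12665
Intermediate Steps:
V(l, P) = 44 (V(l, P) = 4 + 4*(10 + 0) = 4 + 4*10 = 4 + 40 = 44)
V(-247, k(5)) - 1*12709 = 44 - 1*12709 = 44 - 12709 = -12665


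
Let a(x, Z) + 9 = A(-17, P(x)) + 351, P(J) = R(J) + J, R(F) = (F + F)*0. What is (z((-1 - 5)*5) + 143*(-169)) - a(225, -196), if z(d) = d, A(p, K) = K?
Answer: -24764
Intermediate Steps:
R(F) = 0 (R(F) = (2*F)*0 = 0)
P(J) = J (P(J) = 0 + J = J)
a(x, Z) = 342 + x (a(x, Z) = -9 + (x + 351) = -9 + (351 + x) = 342 + x)
(z((-1 - 5)*5) + 143*(-169)) - a(225, -196) = ((-1 - 5)*5 + 143*(-169)) - (342 + 225) = (-6*5 - 24167) - 1*567 = (-30 - 24167) - 567 = -24197 - 567 = -24764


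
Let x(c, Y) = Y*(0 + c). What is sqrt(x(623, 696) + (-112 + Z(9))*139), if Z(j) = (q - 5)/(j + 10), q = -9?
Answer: sqrt(150875466)/19 ≈ 646.48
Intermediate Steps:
x(c, Y) = Y*c
Z(j) = -14/(10 + j) (Z(j) = (-9 - 5)/(j + 10) = -14/(10 + j))
sqrt(x(623, 696) + (-112 + Z(9))*139) = sqrt(696*623 + (-112 - 14/(10 + 9))*139) = sqrt(433608 + (-112 - 14/19)*139) = sqrt(433608 - 2142/19*139) = sqrt(433608 - 297738/19) = sqrt(7940814/19) = sqrt(150875466)/19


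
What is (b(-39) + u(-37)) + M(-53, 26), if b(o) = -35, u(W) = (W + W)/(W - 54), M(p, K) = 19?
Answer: -1382/91 ≈ -15.187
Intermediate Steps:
u(W) = 2*W/(-54 + W) (u(W) = (2*W)/(-54 + W) = 2*W/(-54 + W))
(b(-39) + u(-37)) + M(-53, 26) = (-35 + 2*(-37)/(-54 - 37)) + 19 = (-35 + 2*(-37)/(-91)) + 19 = (-35 + 2*(-37)*(-1/91)) + 19 = (-35 + 74/91) + 19 = -3111/91 + 19 = -1382/91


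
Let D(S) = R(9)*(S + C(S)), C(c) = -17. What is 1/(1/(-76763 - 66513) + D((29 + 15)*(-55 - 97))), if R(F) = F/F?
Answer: -143276/960665581 ≈ -0.00014914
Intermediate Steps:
R(F) = 1
D(S) = -17 + S (D(S) = 1*(S - 17) = 1*(-17 + S) = -17 + S)
1/(1/(-76763 - 66513) + D((29 + 15)*(-55 - 97))) = 1/(1/(-76763 - 66513) + (-17 + (29 + 15)*(-55 - 97))) = 1/(1/(-143276) + (-17 + 44*(-152))) = 1/(-1/143276 + (-17 - 6688)) = 1/(-1/143276 - 6705) = 1/(-960665581/143276) = -143276/960665581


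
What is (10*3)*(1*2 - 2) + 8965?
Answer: 8965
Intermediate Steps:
(10*3)*(1*2 - 2) + 8965 = 30*(2 - 2) + 8965 = 30*0 + 8965 = 0 + 8965 = 8965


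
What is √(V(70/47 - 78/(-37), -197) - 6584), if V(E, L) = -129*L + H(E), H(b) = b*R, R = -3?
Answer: √56908536757/1739 ≈ 137.18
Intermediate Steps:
H(b) = -3*b (H(b) = b*(-3) = -3*b)
V(E, L) = -129*L - 3*E
√(V(70/47 - 78/(-37), -197) - 6584) = √((-129*(-197) - 3*(70/47 - 78/(-37))) - 6584) = √((25413 - 3*(70*(1/47) - 78*(-1/37))) - 6584) = √((25413 - 3*(70/47 + 78/37)) - 6584) = √((25413 - 3*6256/1739) - 6584) = √((25413 - 18768/1739) - 6584) = √(44174439/1739 - 6584) = √(32724863/1739) = √56908536757/1739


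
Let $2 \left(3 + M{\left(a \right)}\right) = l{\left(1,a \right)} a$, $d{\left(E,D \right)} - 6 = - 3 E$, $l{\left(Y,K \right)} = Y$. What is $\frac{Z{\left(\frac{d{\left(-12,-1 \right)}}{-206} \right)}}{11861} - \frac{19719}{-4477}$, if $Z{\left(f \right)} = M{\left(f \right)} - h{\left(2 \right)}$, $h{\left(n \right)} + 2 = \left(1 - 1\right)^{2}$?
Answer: $\frac{48179717875}{10938949582} \approx 4.4044$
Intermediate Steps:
$d{\left(E,D \right)} = 6 - 3 E$
$h{\left(n \right)} = -2$ ($h{\left(n \right)} = -2 + \left(1 - 1\right)^{2} = -2 + 0^{2} = -2 + 0 = -2$)
$M{\left(a \right)} = -3 + \frac{a}{2}$ ($M{\left(a \right)} = -3 + \frac{1 a}{2} = -3 + \frac{a}{2}$)
$Z{\left(f \right)} = -1 + \frac{f}{2}$ ($Z{\left(f \right)} = \left(-3 + \frac{f}{2}\right) - -2 = \left(-3 + \frac{f}{2}\right) + 2 = -1 + \frac{f}{2}$)
$\frac{Z{\left(\frac{d{\left(-12,-1 \right)}}{-206} \right)}}{11861} - \frac{19719}{-4477} = \frac{-1 + \frac{\left(6 - -36\right) \frac{1}{-206}}{2}}{11861} - \frac{19719}{-4477} = \left(-1 + \frac{\left(6 + 36\right) \left(- \frac{1}{206}\right)}{2}\right) \frac{1}{11861} - - \frac{19719}{4477} = \left(-1 + \frac{42 \left(- \frac{1}{206}\right)}{2}\right) \frac{1}{11861} + \frac{19719}{4477} = \left(-1 + \frac{1}{2} \left(- \frac{21}{103}\right)\right) \frac{1}{11861} + \frac{19719}{4477} = \left(-1 - \frac{21}{206}\right) \frac{1}{11861} + \frac{19719}{4477} = \left(- \frac{227}{206}\right) \frac{1}{11861} + \frac{19719}{4477} = - \frac{227}{2443366} + \frac{19719}{4477} = \frac{48179717875}{10938949582}$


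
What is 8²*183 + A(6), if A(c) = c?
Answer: 11718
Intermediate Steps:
8²*183 + A(6) = 8²*183 + 6 = 64*183 + 6 = 11712 + 6 = 11718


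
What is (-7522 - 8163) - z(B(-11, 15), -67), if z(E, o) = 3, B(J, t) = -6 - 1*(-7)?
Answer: -15688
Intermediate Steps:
B(J, t) = 1 (B(J, t) = -6 + 7 = 1)
(-7522 - 8163) - z(B(-11, 15), -67) = (-7522 - 8163) - 1*3 = -15685 - 3 = -15688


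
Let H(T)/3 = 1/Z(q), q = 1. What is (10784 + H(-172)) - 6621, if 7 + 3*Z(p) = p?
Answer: 8323/2 ≈ 4161.5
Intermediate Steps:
Z(p) = -7/3 + p/3
H(T) = -3/2 (H(T) = 3/(-7/3 + (⅓)*1) = 3/(-7/3 + ⅓) = 3/(-2) = 3*(-½) = -3/2)
(10784 + H(-172)) - 6621 = (10784 - 3/2) - 6621 = 21565/2 - 6621 = 8323/2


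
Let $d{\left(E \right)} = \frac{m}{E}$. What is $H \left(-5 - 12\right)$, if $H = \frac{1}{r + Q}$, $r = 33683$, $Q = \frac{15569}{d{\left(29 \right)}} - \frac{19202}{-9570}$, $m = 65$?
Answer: $- \frac{211497}{505492457} \approx -0.0004184$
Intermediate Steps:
$d{\left(E \right)} = \frac{65}{E}$
$Q = \frac{86442254}{12441}$ ($Q = \frac{15569}{65 \cdot \frac{1}{29}} - \frac{19202}{-9570} = \frac{15569}{65 \cdot \frac{1}{29}} - - \frac{9601}{4785} = \frac{15569}{\frac{65}{29}} + \frac{9601}{4785} = 15569 \cdot \frac{29}{65} + \frac{9601}{4785} = \frac{451501}{65} + \frac{9601}{4785} = \frac{86442254}{12441} \approx 6948.2$)
$H = \frac{12441}{505492457}$ ($H = \frac{1}{33683 + \frac{86442254}{12441}} = \frac{1}{\frac{505492457}{12441}} = \frac{12441}{505492457} \approx 2.4612 \cdot 10^{-5}$)
$H \left(-5 - 12\right) = \frac{12441 \left(-5 - 12\right)}{505492457} = \frac{12441}{505492457} \left(-17\right) = - \frac{211497}{505492457}$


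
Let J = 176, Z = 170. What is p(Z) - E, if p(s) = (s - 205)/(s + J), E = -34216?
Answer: 11838701/346 ≈ 34216.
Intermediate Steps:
p(s) = (-205 + s)/(176 + s) (p(s) = (s - 205)/(s + 176) = (-205 + s)/(176 + s))
p(Z) - E = (-205 + 170)/(176 + 170) - 1*(-34216) = -35/346 + 34216 = 11838701/346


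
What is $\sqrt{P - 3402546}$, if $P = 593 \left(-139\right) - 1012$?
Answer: $i \sqrt{3485985} \approx 1867.1 i$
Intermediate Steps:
$P = -83439$ ($P = -82427 - 1012 = -83439$)
$\sqrt{P - 3402546} = \sqrt{-83439 - 3402546} = \sqrt{-3485985} = i \sqrt{3485985}$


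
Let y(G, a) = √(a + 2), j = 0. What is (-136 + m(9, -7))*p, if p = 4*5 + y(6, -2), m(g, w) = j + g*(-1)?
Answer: -2900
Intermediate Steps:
y(G, a) = √(2 + a)
m(g, w) = -g (m(g, w) = 0 + g*(-1) = 0 - g = -g)
p = 20 (p = 4*5 + √(2 - 2) = 20 + √0 = 20 + 0 = 20)
(-136 + m(9, -7))*p = (-136 - 1*9)*20 = (-136 - 9)*20 = -145*20 = -2900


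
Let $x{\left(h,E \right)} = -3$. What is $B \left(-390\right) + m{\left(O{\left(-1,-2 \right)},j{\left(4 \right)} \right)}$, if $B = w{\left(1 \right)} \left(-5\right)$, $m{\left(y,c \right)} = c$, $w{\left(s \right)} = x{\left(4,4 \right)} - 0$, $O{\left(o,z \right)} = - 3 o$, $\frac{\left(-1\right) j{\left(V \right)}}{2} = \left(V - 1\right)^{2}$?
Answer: $-5868$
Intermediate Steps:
$j{\left(V \right)} = - 2 \left(-1 + V\right)^{2}$ ($j{\left(V \right)} = - 2 \left(V - 1\right)^{2} = - 2 \left(-1 + V\right)^{2}$)
$w{\left(s \right)} = -3$ ($w{\left(s \right)} = -3 - 0 = -3 + 0 = -3$)
$B = 15$ ($B = \left(-3\right) \left(-5\right) = 15$)
$B \left(-390\right) + m{\left(O{\left(-1,-2 \right)},j{\left(4 \right)} \right)} = 15 \left(-390\right) - 2 \left(-1 + 4\right)^{2} = -5850 - 2 \cdot 3^{2} = -5850 - 18 = -5868$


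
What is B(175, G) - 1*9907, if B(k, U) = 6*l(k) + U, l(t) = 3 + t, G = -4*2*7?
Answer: -8895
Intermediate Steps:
G = -56 (G = -8*7 = -56)
B(k, U) = 18 + U + 6*k (B(k, U) = 6*(3 + k) + U = (18 + 6*k) + U = 18 + U + 6*k)
B(175, G) - 1*9907 = (18 - 56 + 6*175) - 1*9907 = (18 - 56 + 1050) - 9907 = 1012 - 9907 = -8895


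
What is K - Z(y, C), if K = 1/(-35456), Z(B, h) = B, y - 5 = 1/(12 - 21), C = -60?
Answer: -1560073/319104 ≈ -4.8889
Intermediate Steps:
y = 44/9 (y = 5 + 1/(12 - 21) = 5 + 1/(-9) = 5 - 1/9 = 44/9 ≈ 4.8889)
K = -1/35456 ≈ -2.8204e-5
K - Z(y, C) = -1/35456 - 1*44/9 = -1/35456 - 44/9 = -1560073/319104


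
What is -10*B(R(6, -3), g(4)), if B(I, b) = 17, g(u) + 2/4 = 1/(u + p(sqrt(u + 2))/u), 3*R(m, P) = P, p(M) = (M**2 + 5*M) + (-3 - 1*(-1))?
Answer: -170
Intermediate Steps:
p(M) = -2 + M**2 + 5*M (p(M) = (M**2 + 5*M) + (-3 + 1) = (M**2 + 5*M) - 2 = -2 + M**2 + 5*M)
R(m, P) = P/3
g(u) = -1/2 + 1/(u + (u + 5*sqrt(2 + u))/u) (g(u) = -1/2 + 1/(u + (-2 + (sqrt(u + 2))**2 + 5*sqrt(u + 2))/u) = -1/2 + 1/(u + (-2 + (sqrt(2 + u))**2 + 5*sqrt(2 + u))/u) = -1/2 + 1/(u + (-2 + (2 + u) + 5*sqrt(2 + u))/u) = -1/2 + 1/(u + (u + 5*sqrt(2 + u))/u))
-10*B(R(6, -3), g(4)) = -10*17 = -170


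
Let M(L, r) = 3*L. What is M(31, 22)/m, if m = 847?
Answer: 93/847 ≈ 0.10980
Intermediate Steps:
M(31, 22)/m = (3*31)/847 = 93*(1/847) = 93/847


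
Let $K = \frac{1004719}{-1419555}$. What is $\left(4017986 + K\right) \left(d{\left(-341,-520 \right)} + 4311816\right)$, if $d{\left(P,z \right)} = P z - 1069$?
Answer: $\frac{25598817139785839237}{1419555} \approx 1.8033 \cdot 10^{13}$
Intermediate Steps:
$K = - \frac{1004719}{1419555}$ ($K = 1004719 \left(- \frac{1}{1419555}\right) = - \frac{1004719}{1419555} \approx -0.70777$)
$d{\left(P,z \right)} = -1069 + P z$
$\left(4017986 + K\right) \left(d{\left(-341,-520 \right)} + 4311816\right) = \left(4017986 - \frac{1004719}{1419555}\right) \left(\left(-1069 - -177320\right) + 4311816\right) = \frac{5703751111511 \left(\left(-1069 + 177320\right) + 4311816\right)}{1419555} = \frac{5703751111511 \left(176251 + 4311816\right)}{1419555} = \frac{5703751111511}{1419555} \cdot 4488067 = \frac{25598817139785839237}{1419555}$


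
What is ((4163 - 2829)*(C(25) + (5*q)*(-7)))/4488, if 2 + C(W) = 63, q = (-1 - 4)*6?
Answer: 67367/204 ≈ 330.23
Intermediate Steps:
q = -30 (q = -5*6 = -30)
C(W) = 61 (C(W) = -2 + 63 = 61)
((4163 - 2829)*(C(25) + (5*q)*(-7)))/4488 = ((4163 - 2829)*(61 + (5*(-30))*(-7)))/4488 = (1334*(61 - 150*(-7)))*(1/4488) = (1334*(61 + 1050))*(1/4488) = (1334*1111)*(1/4488) = 1482074*(1/4488) = 67367/204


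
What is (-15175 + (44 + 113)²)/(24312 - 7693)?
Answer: 9474/16619 ≈ 0.57007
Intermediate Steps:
(-15175 + (44 + 113)²)/(24312 - 7693) = (-15175 + 157²)/16619 = (-15175 + 24649)*(1/16619) = 9474*(1/16619) = 9474/16619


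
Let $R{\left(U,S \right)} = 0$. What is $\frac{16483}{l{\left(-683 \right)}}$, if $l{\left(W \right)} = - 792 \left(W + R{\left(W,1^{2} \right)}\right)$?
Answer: $\frac{16483}{540936} \approx 0.030471$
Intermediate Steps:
$l{\left(W \right)} = - 792 W$ ($l{\left(W \right)} = - 792 \left(W + 0\right) = - 792 W$)
$\frac{16483}{l{\left(-683 \right)}} = \frac{16483}{\left(-792\right) \left(-683\right)} = \frac{16483}{540936}$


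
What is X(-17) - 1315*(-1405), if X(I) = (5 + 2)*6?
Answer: 1847617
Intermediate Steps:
X(I) = 42 (X(I) = 7*6 = 42)
X(-17) - 1315*(-1405) = 42 - 1315*(-1405) = 42 + 1847575 = 1847617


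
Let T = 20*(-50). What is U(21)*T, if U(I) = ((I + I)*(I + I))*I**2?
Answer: -777924000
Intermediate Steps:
T = -1000
U(I) = 4*I**4 (U(I) = ((2*I)*(2*I))*I**2 = (4*I**2)*I**2 = 4*I**4)
U(21)*T = (4*21**4)*(-1000) = (4*194481)*(-1000) = 777924*(-1000) = -777924000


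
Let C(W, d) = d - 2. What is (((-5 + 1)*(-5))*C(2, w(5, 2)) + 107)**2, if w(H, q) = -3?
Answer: 49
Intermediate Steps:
C(W, d) = -2 + d
(((-5 + 1)*(-5))*C(2, w(5, 2)) + 107)**2 = (((-5 + 1)*(-5))*(-2 - 3) + 107)**2 = (-4*(-5)*(-5) + 107)**2 = (20*(-5) + 107)**2 = (-100 + 107)**2 = 7**2 = 49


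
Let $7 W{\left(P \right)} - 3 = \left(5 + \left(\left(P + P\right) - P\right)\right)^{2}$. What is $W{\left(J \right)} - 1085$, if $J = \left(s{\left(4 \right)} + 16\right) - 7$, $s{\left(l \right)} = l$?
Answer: $- \frac{7268}{7} \approx -1038.3$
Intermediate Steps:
$J = 13$ ($J = \left(4 + 16\right) - 7 = 20 - 7 = 13$)
$W{\left(P \right)} = \frac{3}{7} + \frac{\left(5 + P\right)^{2}}{7}$ ($W{\left(P \right)} = \frac{3}{7} + \frac{\left(5 + \left(\left(P + P\right) - P\right)\right)^{2}}{7} = \frac{3}{7} + \frac{\left(5 + \left(2 P - P\right)\right)^{2}}{7} = \frac{3}{7} + \frac{\left(5 + P\right)^{2}}{7}$)
$W{\left(J \right)} - 1085 = \left(\frac{3}{7} + \frac{\left(5 + 13\right)^{2}}{7}\right) - 1085 = \left(\frac{3}{7} + \frac{18^{2}}{7}\right) - 1085 = \left(\frac{3}{7} + \frac{1}{7} \cdot 324\right) - 1085 = \left(\frac{3}{7} + \frac{324}{7}\right) - 1085 = \frac{327}{7} - 1085 = - \frac{7268}{7}$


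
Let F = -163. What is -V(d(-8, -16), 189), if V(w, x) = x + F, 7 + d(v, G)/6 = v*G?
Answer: -26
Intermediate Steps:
d(v, G) = -42 + 6*G*v (d(v, G) = -42 + 6*(v*G) = -42 + 6*(G*v) = -42 + 6*G*v)
V(w, x) = -163 + x (V(w, x) = x - 163 = -163 + x)
-V(d(-8, -16), 189) = -(-163 + 189) = -1*26 = -26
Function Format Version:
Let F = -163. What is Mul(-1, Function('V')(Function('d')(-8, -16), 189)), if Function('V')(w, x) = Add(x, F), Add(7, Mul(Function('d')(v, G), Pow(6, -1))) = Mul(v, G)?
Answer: -26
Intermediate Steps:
Function('d')(v, G) = Add(-42, Mul(6, G, v)) (Function('d')(v, G) = Add(-42, Mul(6, Mul(v, G))) = Add(-42, Mul(6, Mul(G, v))) = Add(-42, Mul(6, G, v)))
Function('V')(w, x) = Add(-163, x) (Function('V')(w, x) = Add(x, -163) = Add(-163, x))
Mul(-1, Function('V')(Function('d')(-8, -16), 189)) = Mul(-1, Add(-163, 189)) = Mul(-1, 26) = -26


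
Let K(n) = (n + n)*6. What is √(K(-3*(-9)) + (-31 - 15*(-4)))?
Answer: √353 ≈ 18.788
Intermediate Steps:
K(n) = 12*n (K(n) = (2*n)*6 = 12*n)
√(K(-3*(-9)) + (-31 - 15*(-4))) = √(12*(-3*(-9)) + (-31 - 15*(-4))) = √(12*27 + (-31 + 60)) = √(324 + 29) = √353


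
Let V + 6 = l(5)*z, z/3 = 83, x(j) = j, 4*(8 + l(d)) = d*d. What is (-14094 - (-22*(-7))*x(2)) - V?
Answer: -55841/4 ≈ -13960.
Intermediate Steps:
l(d) = -8 + d²/4 (l(d) = -8 + (d*d)/4 = -8 + d²/4)
z = 249 (z = 3*83 = 249)
V = -1767/4 (V = -6 + (-8 + (¼)*5²)*249 = -6 + (-8 + (¼)*25)*249 = -6 + (-8 + 25/4)*249 = -6 - 7/4*249 = -6 - 1743/4 = -1767/4 ≈ -441.75)
(-14094 - (-22*(-7))*x(2)) - V = (-14094 - (-22*(-7))*2) - 1*(-1767/4) = (-14094 - 154*2) + 1767/4 = (-14094 - 1*308) + 1767/4 = (-14094 - 308) + 1767/4 = -14402 + 1767/4 = -55841/4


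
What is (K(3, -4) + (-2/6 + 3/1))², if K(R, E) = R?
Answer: 289/9 ≈ 32.111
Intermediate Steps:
(K(3, -4) + (-2/6 + 3/1))² = (3 + (-2/6 + 3/1))² = (3 + (-2*⅙ + 3*1))² = (3 + (-⅓ + 3))² = (3 + 8/3)² = (17/3)² = 289/9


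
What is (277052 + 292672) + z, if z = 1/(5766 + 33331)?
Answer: 22274499229/39097 ≈ 5.6972e+5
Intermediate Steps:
z = 1/39097 ≈ 2.5577e-5
(277052 + 292672) + z = (277052 + 292672) + 1/39097 = 569724 + 1/39097 = 22274499229/39097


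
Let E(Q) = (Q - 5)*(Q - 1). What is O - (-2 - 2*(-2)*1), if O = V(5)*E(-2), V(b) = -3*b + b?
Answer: -212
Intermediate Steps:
V(b) = -2*b
E(Q) = (-1 + Q)*(-5 + Q) (E(Q) = (-5 + Q)*(-1 + Q) = (-1 + Q)*(-5 + Q))
O = -210 (O = (-2*5)*(5 + (-2)**2 - 6*(-2)) = -10*(5 + 4 + 12) = -10*21 = -210)
O - (-2 - 2*(-2)*1) = -210 - (-2 - 2*(-2)*1) = -210 - (-2 + 4*1) = -210 - (-2 + 4) = -210 - 1*2 = -210 - 2 = -212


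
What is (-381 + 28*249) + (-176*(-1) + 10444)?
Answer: 17211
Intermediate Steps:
(-381 + 28*249) + (-176*(-1) + 10444) = (-381 + 6972) + (176 + 10444) = 6591 + 10620 = 17211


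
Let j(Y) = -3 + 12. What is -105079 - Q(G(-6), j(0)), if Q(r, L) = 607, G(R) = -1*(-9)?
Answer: -105686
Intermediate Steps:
G(R) = 9
j(Y) = 9
-105079 - Q(G(-6), j(0)) = -105079 - 1*607 = -105079 - 607 = -105686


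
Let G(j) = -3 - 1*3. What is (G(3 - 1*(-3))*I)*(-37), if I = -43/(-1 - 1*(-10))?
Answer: -3182/3 ≈ -1060.7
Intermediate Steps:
I = -43/9 (I = -43/(-1 + 10) = -43/9 ≈ -4.7778)
G(j) = -6 (G(j) = -3 - 3 = -6)
(G(3 - 1*(-3))*I)*(-37) = -6*(-43/9)*(-37) = (86/3)*(-37) = -3182/3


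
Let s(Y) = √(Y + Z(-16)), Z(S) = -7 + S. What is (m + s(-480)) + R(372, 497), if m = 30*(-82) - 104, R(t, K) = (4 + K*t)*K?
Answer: 91886772 + I*√503 ≈ 9.1887e+7 + 22.428*I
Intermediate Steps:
R(t, K) = K*(4 + K*t)
s(Y) = √(-23 + Y) (s(Y) = √(Y + (-7 - 16)) = √(Y - 23) = √(-23 + Y))
m = -2564 (m = -2460 - 104 = -2564)
(m + s(-480)) + R(372, 497) = (-2564 + √(-23 - 480)) + 497*(4 + 497*372) = (-2564 + √(-503)) + 497*(4 + 184884) = (-2564 + I*√503) + 497*184888 = (-2564 + I*√503) + 91889336 = 91886772 + I*√503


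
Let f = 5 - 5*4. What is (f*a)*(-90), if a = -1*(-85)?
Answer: 114750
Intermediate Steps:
a = 85
f = -15 (f = 5 - 20 = -15)
(f*a)*(-90) = -15*85*(-90) = -1275*(-90) = 114750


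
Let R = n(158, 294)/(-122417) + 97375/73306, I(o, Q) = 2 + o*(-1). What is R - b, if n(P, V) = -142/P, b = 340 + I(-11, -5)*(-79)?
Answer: 487982220651697/708938147558 ≈ 688.33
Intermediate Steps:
I(o, Q) = 2 - o
b = -687 (b = 340 + (2 - 1*(-11))*(-79) = 340 + (2 + 11)*(-79) = 340 + 13*(-79) = 340 - 1027 = -687)
R = 941713279351/708938147558 (R = -142/158/(-122417) + 97375/73306 = -142*1/158*(-1/122417) + 97375*(1/73306) = -71/79*(-1/122417) + 97375/73306 = 71/9670943 + 97375/73306 = 941713279351/708938147558 ≈ 1.3283)
R - b = 941713279351/708938147558 - 1*(-687) = 941713279351/708938147558 + 687 = 487982220651697/708938147558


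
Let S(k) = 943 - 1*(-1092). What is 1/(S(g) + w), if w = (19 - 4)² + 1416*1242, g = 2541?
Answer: 1/1760932 ≈ 5.6788e-7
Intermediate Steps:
S(k) = 2035 (S(k) = 943 + 1092 = 2035)
w = 1758897 (w = 15² + 1758672 = 225 + 1758672 = 1758897)
1/(S(g) + w) = 1/(2035 + 1758897) = 1/1760932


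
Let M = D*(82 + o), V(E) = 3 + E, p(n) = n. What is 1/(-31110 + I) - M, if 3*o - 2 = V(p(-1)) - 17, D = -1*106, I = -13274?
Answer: 1096196029/133152 ≈ 8232.7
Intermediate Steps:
D = -106
o = -13/3 (o = ⅔ + ((3 - 1) - 17)/3 = ⅔ + (2 - 17)/3 = ⅔ + (⅓)*(-15) = ⅔ - 5 = -13/3 ≈ -4.3333)
M = -24698/3 (M = -106*(82 - 13/3) = -106*233/3 = -24698/3 ≈ -8232.7)
1/(-31110 + I) - M = 1/(-31110 - 13274) - 1*(-24698/3) = 1/(-44384) + 24698/3 = -1/44384 + 24698/3 = 1096196029/133152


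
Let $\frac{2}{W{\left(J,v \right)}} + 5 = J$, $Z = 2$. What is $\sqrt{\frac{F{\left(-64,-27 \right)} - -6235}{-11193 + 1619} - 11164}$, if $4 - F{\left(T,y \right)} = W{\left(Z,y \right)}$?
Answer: $\frac{i \sqrt{9210316109694}}{28722} \approx 105.66 i$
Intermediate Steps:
$W{\left(J,v \right)} = \frac{2}{-5 + J}$
$F{\left(T,y \right)} = \frac{14}{3}$ ($F{\left(T,y \right)} = 4 - \frac{2}{-5 + 2} = 4 - \frac{2}{-3} = 4 - 2 \left(- \frac{1}{3}\right) = 4 - - \frac{2}{3} = 4 + \frac{2}{3} = \frac{14}{3}$)
$\sqrt{\frac{F{\left(-64,-27 \right)} - -6235}{-11193 + 1619} - 11164} = \sqrt{\frac{\frac{14}{3} - -6235}{-11193 + 1619} - 11164} = \sqrt{\frac{\frac{14}{3} + \left(-5744 + 11979\right)}{-9574} - 11164} = \sqrt{\left(\frac{14}{3} + 6235\right) \left(- \frac{1}{9574}\right) - 11164} = \sqrt{\frac{18719}{3} \left(- \frac{1}{9574}\right) - 11164} = \sqrt{- \frac{18719}{28722} - 11164} = \sqrt{- \frac{320671127}{28722}} = \frac{i \sqrt{9210316109694}}{28722}$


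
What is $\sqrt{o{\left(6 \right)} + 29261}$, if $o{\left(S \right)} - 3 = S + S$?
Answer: $2 \sqrt{7319} \approx 171.1$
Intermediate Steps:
$o{\left(S \right)} = 3 + 2 S$ ($o{\left(S \right)} = 3 + \left(S + S\right) = 3 + 2 S$)
$\sqrt{o{\left(6 \right)} + 29261} = \sqrt{\left(3 + 2 \cdot 6\right) + 29261} = \sqrt{\left(3 + 12\right) + 29261} = \sqrt{15 + 29261} = \sqrt{29276} = 2 \sqrt{7319}$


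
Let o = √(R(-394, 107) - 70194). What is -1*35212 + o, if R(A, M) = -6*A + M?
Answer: -35212 + I*√67723 ≈ -35212.0 + 260.24*I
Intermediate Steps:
R(A, M) = M - 6*A
o = I*√67723 (o = √((107 - 6*(-394)) - 70194) = √((107 + 2364) - 70194) = √(2471 - 70194) = √(-67723) = I*√67723 ≈ 260.24*I)
-1*35212 + o = -1*35212 + I*√67723 = -35212 + I*√67723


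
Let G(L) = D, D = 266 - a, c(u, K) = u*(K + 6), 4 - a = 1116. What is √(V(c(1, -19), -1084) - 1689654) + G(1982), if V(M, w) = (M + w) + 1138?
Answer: 1378 + I*√1689613 ≈ 1378.0 + 1299.9*I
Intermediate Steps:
a = -1112 (a = 4 - 1*1116 = 4 - 1116 = -1112)
c(u, K) = u*(6 + K)
V(M, w) = 1138 + M + w
D = 1378 (D = 266 - 1*(-1112) = 266 + 1112 = 1378)
G(L) = 1378
√(V(c(1, -19), -1084) - 1689654) + G(1982) = √((1138 + 1*(6 - 19) - 1084) - 1689654) + 1378 = √((1138 + 1*(-13) - 1084) - 1689654) + 1378 = √((1138 - 13 - 1084) - 1689654) + 1378 = √(41 - 1689654) + 1378 = √(-1689613) + 1378 = I*√1689613 + 1378 = 1378 + I*√1689613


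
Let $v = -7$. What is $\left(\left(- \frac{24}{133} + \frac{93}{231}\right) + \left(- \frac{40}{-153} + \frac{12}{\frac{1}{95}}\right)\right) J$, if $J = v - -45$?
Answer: $\frac{510569410}{11781} \approx 43338.0$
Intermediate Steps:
$J = 38$ ($J = -7 - -45 = -7 + 45 = 38$)
$\left(\left(- \frac{24}{133} + \frac{93}{231}\right) + \left(- \frac{40}{-153} + \frac{12}{\frac{1}{95}}\right)\right) J = \left(\left(- \frac{24}{133} + \frac{93}{231}\right) + \left(- \frac{40}{-153} + \frac{12}{\frac{1}{95}}\right)\right) 38 = \left(\left(\left(-24\right) \frac{1}{133} + 93 \cdot \frac{1}{231}\right) - \left(- \frac{40}{153} - 12 \frac{1}{\frac{1}{95}}\right)\right) 38 = \left(\left(- \frac{24}{133} + \frac{31}{77}\right) + \left(\frac{40}{153} + 12 \cdot 95\right)\right) 38 = \left(\frac{325}{1463} + \left(\frac{40}{153} + 1140\right)\right) 38 = \left(\frac{325}{1463} + \frac{174460}{153}\right) 38 = \frac{255284705}{223839} \cdot 38 = \frac{510569410}{11781}$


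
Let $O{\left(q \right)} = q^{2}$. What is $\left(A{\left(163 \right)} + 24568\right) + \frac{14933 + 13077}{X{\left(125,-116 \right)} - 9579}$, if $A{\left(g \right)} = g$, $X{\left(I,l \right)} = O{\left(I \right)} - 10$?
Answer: $\frac{74652163}{3018} \approx 24736.0$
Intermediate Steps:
$X{\left(I,l \right)} = -10 + I^{2}$ ($X{\left(I,l \right)} = I^{2} - 10 = -10 + I^{2}$)
$\left(A{\left(163 \right)} + 24568\right) + \frac{14933 + 13077}{X{\left(125,-116 \right)} - 9579} = \left(163 + 24568\right) + \frac{14933 + 13077}{\left(-10 + 125^{2}\right) - 9579} = 24731 + \frac{28010}{\left(-10 + 15625\right) - 9579} = 24731 + \frac{28010}{15615 - 9579} = 24731 + \frac{28010}{6036} = 24731 + 28010 \cdot \frac{1}{6036} = 24731 + \frac{14005}{3018} = \frac{74652163}{3018}$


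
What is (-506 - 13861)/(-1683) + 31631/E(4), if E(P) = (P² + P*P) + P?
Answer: 5972465/6732 ≈ 887.18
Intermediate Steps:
E(P) = P + 2*P² (E(P) = (P² + P²) + P = 2*P² + P = P + 2*P²)
(-506 - 13861)/(-1683) + 31631/E(4) = (-506 - 13861)/(-1683) + 31631/((4*(1 + 2*4))) = -14367*(-1/1683) + 31631/((4*(1 + 8))) = 4789/561 + 31631/((4*9)) = 4789/561 + 31631/36 = 5972465/6732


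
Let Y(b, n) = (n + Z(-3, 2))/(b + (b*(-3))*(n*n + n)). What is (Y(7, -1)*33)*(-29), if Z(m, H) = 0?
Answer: 957/7 ≈ 136.71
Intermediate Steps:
Y(b, n) = n/(b - 3*b*(n + n**2)) (Y(b, n) = (n + 0)/(b + (b*(-3))*(n*n + n)) = n/(b + (-3*b)*(n**2 + n)) = n/(b + (-3*b)*(n + n**2)) = n/(b - 3*b*(n + n**2)))
(Y(7, -1)*33)*(-29) = (-1*(-1)/(7*(-1 + 3*(-1) + 3*(-1)**2))*33)*(-29) = (-1*(-1)*1/7/(-1 - 3 + 3*1)*33)*(-29) = (-1*(-1)*1/7/(-1 - 3 + 3)*33)*(-29) = (-1*(-1)*1/7/(-1)*33)*(-29) = (-1*(-1)*1/7*(-1)*33)*(-29) = -1/7*33*(-29) = -33/7*(-29) = 957/7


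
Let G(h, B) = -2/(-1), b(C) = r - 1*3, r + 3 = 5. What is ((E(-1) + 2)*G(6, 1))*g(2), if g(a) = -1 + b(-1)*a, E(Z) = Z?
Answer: -6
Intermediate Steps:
r = 2 (r = -3 + 5 = 2)
b(C) = -1 (b(C) = 2 - 1*3 = 2 - 3 = -1)
g(a) = -1 - a
G(h, B) = 2 (G(h, B) = -2*(-1) = 2)
((E(-1) + 2)*G(6, 1))*g(2) = ((-1 + 2)*2)*(-1 - 1*2) = (1*2)*(-1 - 2) = 2*(-3) = -6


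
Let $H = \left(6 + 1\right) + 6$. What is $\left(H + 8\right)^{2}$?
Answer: $441$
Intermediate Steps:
$H = 13$ ($H = 7 + 6 = 13$)
$\left(H + 8\right)^{2} = \left(13 + 8\right)^{2} = 21^{2} = 441$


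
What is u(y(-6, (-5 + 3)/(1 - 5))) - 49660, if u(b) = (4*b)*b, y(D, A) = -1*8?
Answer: -49404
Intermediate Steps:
y(D, A) = -8
u(b) = 4*b**2
u(y(-6, (-5 + 3)/(1 - 5))) - 49660 = 4*(-8)**2 - 49660 = 4*64 - 49660 = 256 - 49660 = -49404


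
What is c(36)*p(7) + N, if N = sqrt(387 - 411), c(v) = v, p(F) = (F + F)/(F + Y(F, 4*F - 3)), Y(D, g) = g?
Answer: 63/4 + 2*I*sqrt(6) ≈ 15.75 + 4.899*I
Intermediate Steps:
p(F) = 2*F/(-3 + 5*F) (p(F) = (F + F)/(F + (4*F - 3)) = (2*F)/(F + (-3 + 4*F)) = (2*F)/(-3 + 5*F) = 2*F/(-3 + 5*F))
N = 2*I*sqrt(6) (N = sqrt(-24) = 2*I*sqrt(6) ≈ 4.899*I)
c(36)*p(7) + N = 36*(2*7/(-3 + 5*7)) + 2*I*sqrt(6) = 36*(2*7/(-3 + 35)) + 2*I*sqrt(6) = 36*(2*7/32) + 2*I*sqrt(6) = 36*(2*7*(1/32)) + 2*I*sqrt(6) = 36*(7/16) + 2*I*sqrt(6) = 63/4 + 2*I*sqrt(6)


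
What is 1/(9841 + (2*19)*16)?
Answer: 1/10449 ≈ 9.5703e-5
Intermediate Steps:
1/(9841 + (2*19)*16) = 1/(9841 + 38*16) = 1/(9841 + 608) = 1/10449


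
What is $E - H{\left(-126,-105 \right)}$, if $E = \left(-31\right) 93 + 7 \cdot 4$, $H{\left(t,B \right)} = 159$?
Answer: $-3014$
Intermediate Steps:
$E = -2855$ ($E = -2883 + 28 = -2855$)
$E - H{\left(-126,-105 \right)} = -2855 - 159 = -3014$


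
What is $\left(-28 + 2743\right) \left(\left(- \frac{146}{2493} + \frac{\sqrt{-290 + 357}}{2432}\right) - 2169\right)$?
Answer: $- \frac{4893754015}{831} + \frac{2715 \sqrt{67}}{2432} \approx -5.889 \cdot 10^{6}$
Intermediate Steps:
$\left(-28 + 2743\right) \left(\left(- \frac{146}{2493} + \frac{\sqrt{-290 + 357}}{2432}\right) - 2169\right) = 2715 \left(\left(\left(-146\right) \frac{1}{2493} + \sqrt{67} \cdot \frac{1}{2432}\right) - 2169\right) = 2715 \left(\left(- \frac{146}{2493} + \frac{\sqrt{67}}{2432}\right) - 2169\right) = 2715 \left(- \frac{5407463}{2493} + \frac{\sqrt{67}}{2432}\right) = - \frac{4893754015}{831} + \frac{2715 \sqrt{67}}{2432}$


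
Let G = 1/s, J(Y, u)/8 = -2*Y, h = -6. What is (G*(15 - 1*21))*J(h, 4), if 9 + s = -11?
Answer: 144/5 ≈ 28.800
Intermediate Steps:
s = -20 (s = -9 - 11 = -20)
J(Y, u) = -16*Y (J(Y, u) = 8*(-2*Y) = -16*Y)
G = -1/20 (G = 1/(-20) = -1/20 ≈ -0.050000)
(G*(15 - 1*21))*J(h, 4) = (-(15 - 1*21)/20)*(-16*(-6)) = -(15 - 21)/20*96 = -1/20*(-6)*96 = (3/10)*96 = 144/5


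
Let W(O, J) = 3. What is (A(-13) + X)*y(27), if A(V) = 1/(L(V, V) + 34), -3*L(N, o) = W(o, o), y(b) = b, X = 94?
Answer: 27927/11 ≈ 2538.8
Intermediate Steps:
L(N, o) = -1 (L(N, o) = -⅓*3 = -1)
A(V) = 1/33 (A(V) = 1/(-1 + 34) = 1/33)
(A(-13) + X)*y(27) = (1/33 + 94)*27 = (3103/33)*27 = 27927/11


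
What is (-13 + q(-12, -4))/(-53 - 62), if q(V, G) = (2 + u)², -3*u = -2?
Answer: 53/1035 ≈ 0.051208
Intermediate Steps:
u = ⅔ (u = -⅓*(-2) = ⅔ ≈ 0.66667)
q(V, G) = 64/9 (q(V, G) = (2 + ⅔)² = (8/3)² = 64/9)
(-13 + q(-12, -4))/(-53 - 62) = (-13 + 64/9)/(-53 - 62) = -53/9/(-115) = -1/115*(-53/9) = 53/1035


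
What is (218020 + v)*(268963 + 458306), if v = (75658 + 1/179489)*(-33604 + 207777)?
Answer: 1720187503033704193551/179489 ≈ 9.5838e+15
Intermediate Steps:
v = 2365230806487999/179489 (v = (75658 + 1/179489)*174173 = (13579778763/179489)*174173 = 2365230806487999/179489 ≈ 1.3178e+10)
(218020 + v)*(268963 + 458306) = (218020 + 2365230806487999/179489)*(268963 + 458306) = (2365269938679779/179489)*727269 = 1720187503033704193551/179489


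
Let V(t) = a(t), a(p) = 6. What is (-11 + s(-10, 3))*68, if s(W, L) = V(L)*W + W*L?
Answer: -6868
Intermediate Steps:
V(t) = 6
s(W, L) = 6*W + L*W (s(W, L) = 6*W + W*L = 6*W + L*W)
(-11 + s(-10, 3))*68 = (-11 - 10*(6 + 3))*68 = (-11 - 10*9)*68 = (-11 - 90)*68 = -101*68 = -6868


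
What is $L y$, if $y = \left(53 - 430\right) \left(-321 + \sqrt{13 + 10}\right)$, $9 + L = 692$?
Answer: $82654611 - 257491 \sqrt{23} \approx 8.142 \cdot 10^{7}$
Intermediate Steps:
$L = 683$ ($L = -9 + 692 = 683$)
$y = 121017 - 377 \sqrt{23}$ ($y = - 377 \left(-321 + \sqrt{23}\right) = 121017 - 377 \sqrt{23} \approx 1.1921 \cdot 10^{5}$)
$L y = 683 \left(121017 - 377 \sqrt{23}\right) = 82654611 - 257491 \sqrt{23}$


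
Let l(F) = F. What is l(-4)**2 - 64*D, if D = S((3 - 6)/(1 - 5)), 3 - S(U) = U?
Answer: -128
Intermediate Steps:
S(U) = 3 - U
D = 9/4 (D = 3 - (3 - 6)/(1 - 5) = 3 - (-3)/(-4) = 3 - (-3)*(-1)/4 = 3 - 1*3/4 = 3 - 3/4 = 9/4 ≈ 2.2500)
l(-4)**2 - 64*D = (-4)**2 - 64*9/4 = 16 - 144 = -128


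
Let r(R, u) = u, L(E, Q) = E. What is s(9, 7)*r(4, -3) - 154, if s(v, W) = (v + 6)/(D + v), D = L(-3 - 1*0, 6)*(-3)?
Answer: -313/2 ≈ -156.50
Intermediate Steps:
D = 9 (D = (-3 - 1*0)*(-3) = (-3 + 0)*(-3) = -3*(-3) = 9)
s(v, W) = (6 + v)/(9 + v) (s(v, W) = (v + 6)/(9 + v) = (6 + v)/(9 + v))
s(9, 7)*r(4, -3) - 154 = ((6 + 9)/(9 + 9))*(-3) - 154 = (15/18)*(-3) - 154 = ((1/18)*15)*(-3) - 154 = (⅚)*(-3) - 154 = -5/2 - 154 = -313/2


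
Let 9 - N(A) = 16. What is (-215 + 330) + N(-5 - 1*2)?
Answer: 108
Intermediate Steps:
N(A) = -7 (N(A) = 9 - 1*16 = 9 - 16 = -7)
(-215 + 330) + N(-5 - 1*2) = (-215 + 330) - 7 = 115 - 7 = 108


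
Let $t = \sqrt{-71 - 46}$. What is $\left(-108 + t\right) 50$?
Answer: $-5400 + 150 i \sqrt{13} \approx -5400.0 + 540.83 i$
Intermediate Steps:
$t = 3 i \sqrt{13}$ ($t = \sqrt{-117} = 3 i \sqrt{13} \approx 10.817 i$)
$\left(-108 + t\right) 50 = \left(-108 + 3 i \sqrt{13}\right) 50 = -5400 + 150 i \sqrt{13}$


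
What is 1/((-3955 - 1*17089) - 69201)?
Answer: -1/90245 ≈ -1.1081e-5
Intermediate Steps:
1/((-3955 - 1*17089) - 69201) = 1/((-3955 - 17089) - 69201) = 1/(-21044 - 69201) = 1/(-90245) = -1/90245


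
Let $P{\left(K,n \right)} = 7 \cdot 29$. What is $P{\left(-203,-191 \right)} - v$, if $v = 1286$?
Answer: $-1083$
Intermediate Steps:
$P{\left(K,n \right)} = 203$
$P{\left(-203,-191 \right)} - v = 203 - 1286 = -1083$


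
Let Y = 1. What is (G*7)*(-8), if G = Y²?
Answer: -56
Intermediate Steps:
G = 1 (G = 1² = 1)
(G*7)*(-8) = (1*7)*(-8) = 7*(-8) = -56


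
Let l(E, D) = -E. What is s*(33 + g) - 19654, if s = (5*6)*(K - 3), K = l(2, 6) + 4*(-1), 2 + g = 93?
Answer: -53134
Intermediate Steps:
g = 91 (g = -2 + 93 = 91)
K = -6 (K = -1*2 + 4*(-1) = -2 - 4 = -6)
s = -270 (s = (5*6)*(-6 - 3) = 30*(-9) = -270)
s*(33 + g) - 19654 = -270*(33 + 91) - 19654 = -270*124 - 19654 = -33480 - 19654 = -53134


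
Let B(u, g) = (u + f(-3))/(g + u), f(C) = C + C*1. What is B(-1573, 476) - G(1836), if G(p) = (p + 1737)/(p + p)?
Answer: 208723/447576 ≈ 0.46634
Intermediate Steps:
f(C) = 2*C (f(C) = C + C = 2*C)
G(p) = (1737 + p)/(2*p) (G(p) = (1737 + p)/((2*p)) = (1737 + p)*(1/(2*p)) = (1737 + p)/(2*p))
B(u, g) = (-6 + u)/(g + u) (B(u, g) = (u + 2*(-3))/(g + u) = (u - 6)/(g + u) = (-6 + u)/(g + u))
B(-1573, 476) - G(1836) = (-6 - 1573)/(476 - 1573) - (1737 + 1836)/(2*1836) = -1579/(-1097) - 3573/(2*1836) = -1/1097*(-1579) - 1*397/408 = 1579/1097 - 397/408 = 208723/447576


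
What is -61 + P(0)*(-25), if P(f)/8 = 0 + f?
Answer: -61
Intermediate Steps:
P(f) = 8*f (P(f) = 8*(0 + f) = 8*f)
-61 + P(0)*(-25) = -61 + (8*0)*(-25) = -61 + 0*(-25) = -61 + 0 = -61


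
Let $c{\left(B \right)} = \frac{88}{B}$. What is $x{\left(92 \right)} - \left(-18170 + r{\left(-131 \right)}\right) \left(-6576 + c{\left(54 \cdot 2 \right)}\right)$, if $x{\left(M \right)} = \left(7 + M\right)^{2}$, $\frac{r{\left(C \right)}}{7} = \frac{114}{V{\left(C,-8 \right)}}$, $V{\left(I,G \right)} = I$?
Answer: $- \frac{422676335903}{3537} \approx -1.195 \cdot 10^{8}$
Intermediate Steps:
$r{\left(C \right)} = \frac{798}{C}$ ($r{\left(C \right)} = 7 \frac{114}{C} = \frac{798}{C}$)
$x{\left(92 \right)} - \left(-18170 + r{\left(-131 \right)}\right) \left(-6576 + c{\left(54 \cdot 2 \right)}\right) = \left(7 + 92\right)^{2} - \left(-18170 + \frac{798}{-131}\right) \left(-6576 + \frac{88}{54 \cdot 2}\right) = 99^{2} - \left(-18170 + 798 \left(- \frac{1}{131}\right)\right) \left(-6576 + \frac{88}{108}\right) = 9801 - \left(-18170 - \frac{798}{131}\right) \left(-6576 + 88 \cdot \frac{1}{108}\right) = 9801 - - \frac{2381068 \left(-6576 + \frac{22}{27}\right)}{131} = 9801 - \left(- \frac{2381068}{131}\right) \left(- \frac{177530}{27}\right) = 9801 - \frac{422711002040}{3537} = - \frac{422676335903}{3537}$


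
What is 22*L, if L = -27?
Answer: -594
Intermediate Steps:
22*L = 22*(-27) = -594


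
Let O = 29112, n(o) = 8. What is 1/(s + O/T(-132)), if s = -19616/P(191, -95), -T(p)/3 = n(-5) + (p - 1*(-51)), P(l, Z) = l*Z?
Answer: 1324585/177511048 ≈ 0.0074620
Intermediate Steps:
P(l, Z) = Z*l
T(p) = -177 - 3*p (T(p) = -3*(8 + (p - 1*(-51))) = -3*(8 + (p + 51)) = -3*(8 + (51 + p)) = -3*(59 + p) = -177 - 3*p)
s = 19616/18145 (s = -19616/((-95*191)) = -19616/(-18145) = -19616*(-1/18145) = 19616/18145 ≈ 1.0811)
1/(s + O/T(-132)) = 1/(19616/18145 + 29112/(-177 - 3*(-132))) = 1/(19616/18145 + 29112/(-177 + 396)) = 1/(19616/18145 + 29112/219) = 1/(19616/18145 + 29112*(1/219)) = 1/(19616/18145 + 9704/73) = 1/(177511048/1324585) = 1324585/177511048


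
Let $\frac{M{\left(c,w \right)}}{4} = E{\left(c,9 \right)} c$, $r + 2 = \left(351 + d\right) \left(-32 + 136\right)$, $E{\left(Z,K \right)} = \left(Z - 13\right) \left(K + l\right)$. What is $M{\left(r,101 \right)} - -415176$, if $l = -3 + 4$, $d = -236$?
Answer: $5713947576$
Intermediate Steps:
$l = 1$
$E{\left(Z,K \right)} = \left(1 + K\right) \left(-13 + Z\right)$ ($E{\left(Z,K \right)} = \left(Z - 13\right) \left(K + 1\right) = \left(-13 + Z\right) \left(1 + K\right) = \left(1 + K\right) \left(-13 + Z\right)$)
$r = 11958$ ($r = -2 + \left(351 - 236\right) \left(-32 + 136\right) = -2 + 115 \cdot 104 = -2 + 11960 = 11958$)
$M{\left(c,w \right)} = 4 c \left(-130 + 10 c\right)$ ($M{\left(c,w \right)} = 4 \left(-13 + c - 117 + 9 c\right) c = 4 \left(-130 + 10 c\right) c = 4 c \left(-130 + 10 c\right)$)
$M{\left(r,101 \right)} - -415176 = 40 \cdot 11958 \left(-13 + 11958\right) - -415176 = 40 \cdot 11958 \cdot 11945 + 415176 = 5713532400 + 415176 = 5713947576$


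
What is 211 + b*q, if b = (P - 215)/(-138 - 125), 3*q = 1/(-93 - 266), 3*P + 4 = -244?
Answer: 179296990/849753 ≈ 211.00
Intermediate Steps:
P = -248/3 (P = -4/3 + (⅓)*(-244) = -4/3 - 244/3 = -248/3 ≈ -82.667)
q = -1/1077 (q = 1/(3*(-93 - 266)) = (⅓)/(-359) = (⅓)*(-1/359) = -1/1077 ≈ -0.00092851)
b = 893/789 (b = (-248/3 - 215)/(-138 - 125) = -893/3/(-263) = -893/3*(-1/263) = 893/789 ≈ 1.1318)
211 + b*q = 211 + (893/789)*(-1/1077) = 211 - 893/849753 = 179296990/849753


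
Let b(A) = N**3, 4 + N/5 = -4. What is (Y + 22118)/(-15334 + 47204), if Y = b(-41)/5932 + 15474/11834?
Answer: 194000283469/279656413570 ≈ 0.69371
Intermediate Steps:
N = -40 (N = -20 + 5*(-4) = -20 - 20 = -40)
b(A) = -64000 (b(A) = (-40)**3 = -64000)
Y = -83198029/8774911 (Y = -64000/5932 + 15474/11834 = -64000*1/5932 + 15474*(1/11834) = -16000/1483 + 7737/5917 = -83198029/8774911 ≈ -9.4814)
(Y + 22118)/(-15334 + 47204) = (-83198029/8774911 + 22118)/(-15334 + 47204) = (194000283469/8774911)/31870 = (194000283469/8774911)*(1/31870) = 194000283469/279656413570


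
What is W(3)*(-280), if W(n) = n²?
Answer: -2520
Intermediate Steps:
W(3)*(-280) = 3²*(-280) = 9*(-280) = -2520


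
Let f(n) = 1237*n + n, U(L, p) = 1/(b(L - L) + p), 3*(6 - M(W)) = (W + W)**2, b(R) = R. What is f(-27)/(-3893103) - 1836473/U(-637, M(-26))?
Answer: 237083555233352/144189 ≈ 1.6443e+9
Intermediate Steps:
M(W) = 6 - 4*W**2/3 (M(W) = 6 - (W + W)**2/3 = 6 - 4*W**2/3)
U(L, p) = 1/p (U(L, p) = 1/((L - L) + p) = 1/(0 + p) = 1/p)
f(n) = 1238*n
f(-27)/(-3893103) - 1836473/U(-637, M(-26)) = (1238*(-27))/(-3893103) - 1836473/(1/(6 - 4/3*(-26)**2)) = -33426*(-1/3893103) - 1836473/(1/(6 - 4/3*676)) = 1238/144189 - 1836473/(1/(6 - 2704/3)) = 1238/144189 - 1836473/(1/(-2686/3)) = 1238/144189 - 1836473/(-3/2686) = 1238/144189 - 1836473*(-2686/3) = 1238/144189 + 4932766478/3 = 237083555233352/144189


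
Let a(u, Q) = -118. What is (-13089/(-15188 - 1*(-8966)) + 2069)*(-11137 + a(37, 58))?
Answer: -48345503595/2074 ≈ -2.3310e+7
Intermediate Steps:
(-13089/(-15188 - 1*(-8966)) + 2069)*(-11137 + a(37, 58)) = (-13089/(-15188 - 1*(-8966)) + 2069)*(-11137 - 118) = (-13089/(-15188 + 8966) + 2069)*(-11255) = (-13089/(-6222) + 2069)*(-11255) = (-13089*(-1/6222) + 2069)*(-11255) = (4363/2074 + 2069)*(-11255) = (4295469/2074)*(-11255) = -48345503595/2074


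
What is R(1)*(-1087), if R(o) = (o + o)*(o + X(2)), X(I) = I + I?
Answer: -10870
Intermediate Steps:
X(I) = 2*I
R(o) = 2*o*(4 + o) (R(o) = (o + o)*(o + 2*2) = (2*o)*(o + 4) = (2*o)*(4 + o) = 2*o*(4 + o))
R(1)*(-1087) = (2*1*(4 + 1))*(-1087) = (2*1*5)*(-1087) = 10*(-1087) = -10870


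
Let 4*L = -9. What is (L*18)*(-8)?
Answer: 324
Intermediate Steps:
L = -9/4 (L = (1/4)*(-9) = -9/4 ≈ -2.2500)
(L*18)*(-8) = -9/4*18*(-8) = -81/2*(-8) = 324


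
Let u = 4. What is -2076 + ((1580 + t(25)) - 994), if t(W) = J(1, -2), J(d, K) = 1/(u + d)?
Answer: -7449/5 ≈ -1489.8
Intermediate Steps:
J(d, K) = 1/(4 + d)
t(W) = ⅕ (t(W) = 1/(4 + 1) = 1/5 = ⅕)
-2076 + ((1580 + t(25)) - 994) = -2076 + ((1580 + ⅕) - 994) = -2076 + (7901/5 - 994) = -2076 + 2931/5 = -7449/5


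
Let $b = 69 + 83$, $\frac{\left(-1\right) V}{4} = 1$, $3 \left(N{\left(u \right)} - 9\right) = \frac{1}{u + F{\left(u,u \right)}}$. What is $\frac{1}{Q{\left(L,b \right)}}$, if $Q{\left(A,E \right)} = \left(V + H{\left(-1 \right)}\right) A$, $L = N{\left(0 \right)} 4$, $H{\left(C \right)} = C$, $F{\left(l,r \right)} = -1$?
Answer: $- \frac{3}{520} \approx -0.0057692$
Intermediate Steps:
$N{\left(u \right)} = 9 + \frac{1}{3 \left(-1 + u\right)}$ ($N{\left(u \right)} = 9 + \frac{1}{3 \left(u - 1\right)} = 9 + \frac{1}{3 \left(-1 + u\right)}$)
$V = -4$ ($V = \left(-4\right) 1 = -4$)
$L = \frac{104}{3}$ ($L = \frac{-26 + 27 \cdot 0}{3 \left(-1 + 0\right)} 4 = \frac{-26 + 0}{3 \left(-1\right)} 4 = \frac{1}{3} \left(-1\right) \left(-26\right) 4 = \frac{26}{3} \cdot 4 = \frac{104}{3} \approx 34.667$)
$b = 152$
$Q{\left(A,E \right)} = - 5 A$ ($Q{\left(A,E \right)} = \left(-4 - 1\right) A = - 5 A$)
$\frac{1}{Q{\left(L,b \right)}} = \frac{1}{\left(-5\right) \frac{104}{3}} = \frac{1}{- \frac{520}{3}} = - \frac{3}{520}$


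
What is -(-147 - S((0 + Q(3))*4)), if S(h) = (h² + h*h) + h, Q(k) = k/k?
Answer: 183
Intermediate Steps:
Q(k) = 1
S(h) = h + 2*h² (S(h) = (h² + h²) + h = 2*h² + h = h + 2*h²)
-(-147 - S((0 + Q(3))*4)) = -(-147 - (0 + 1)*4*(1 + 2*((0 + 1)*4))) = -(-147 - 1*4*(1 + 2*(1*4))) = -(-147 - 4*(1 + 2*4)) = -(-147 - 4*(1 + 8)) = -(-147 - 4*9) = -(-147 - 1*36) = -(-147 - 36) = -1*(-183) = 183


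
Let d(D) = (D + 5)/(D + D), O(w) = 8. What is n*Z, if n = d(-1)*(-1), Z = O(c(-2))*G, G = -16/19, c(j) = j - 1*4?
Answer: -256/19 ≈ -13.474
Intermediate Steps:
c(j) = -4 + j (c(j) = j - 4 = -4 + j)
d(D) = (5 + D)/(2*D) (d(D) = (5 + D)/((2*D)) = (5 + D)*(1/(2*D)) = (5 + D)/(2*D))
G = -16/19 (G = -16*1/19 = -16/19 ≈ -0.84210)
Z = -128/19 (Z = 8*(-16/19) = -128/19 ≈ -6.7368)
n = 2 (n = ((½)*(5 - 1)/(-1))*(-1) = ((½)*(-1)*4)*(-1) = -2*(-1) = 2)
n*Z = 2*(-128/19) = -256/19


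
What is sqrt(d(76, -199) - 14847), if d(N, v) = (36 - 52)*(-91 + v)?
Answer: I*sqrt(10207) ≈ 101.03*I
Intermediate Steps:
d(N, v) = 1456 - 16*v (d(N, v) = -16*(-91 + v) = 1456 - 16*v)
sqrt(d(76, -199) - 14847) = sqrt((1456 - 16*(-199)) - 14847) = sqrt((1456 + 3184) - 14847) = sqrt(4640 - 14847) = sqrt(-10207) = I*sqrt(10207)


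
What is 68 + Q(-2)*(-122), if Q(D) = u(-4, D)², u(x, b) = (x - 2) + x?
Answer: -12132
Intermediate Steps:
u(x, b) = -2 + 2*x (u(x, b) = (-2 + x) + x = -2 + 2*x)
Q(D) = 100 (Q(D) = (-2 + 2*(-4))² = (-2 - 8)² = (-10)² = 100)
68 + Q(-2)*(-122) = 68 + 100*(-122) = 68 - 12200 = -12132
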